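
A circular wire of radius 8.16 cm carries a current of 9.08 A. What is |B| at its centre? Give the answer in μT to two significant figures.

B ≈ 70 μT

At the centre of a circular loop the Biot–Savart law gives B = μ₀I/(2R).
B = (4π×10⁻⁷ × 9.08) / (2 × 0.0816) = 6.99×10⁻⁵ T.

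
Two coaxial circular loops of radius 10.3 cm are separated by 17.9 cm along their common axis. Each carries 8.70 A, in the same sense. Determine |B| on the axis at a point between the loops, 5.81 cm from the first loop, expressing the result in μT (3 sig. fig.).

B ≈ 49.5 μT

Each loop contributes B = μ₀IR²/[2(R²+z²)^(3/2)] on the axis, with z measured from that loop.
Loop 1 (z = 0.0581 m): B₁ = 3.51×10⁻⁵ T. Loop 2 (z = 0.1209 m): B₂ = 1.45×10⁻⁵ T.
The fields add: B = B₁ + B₂ = 4.95×10⁻⁵ T.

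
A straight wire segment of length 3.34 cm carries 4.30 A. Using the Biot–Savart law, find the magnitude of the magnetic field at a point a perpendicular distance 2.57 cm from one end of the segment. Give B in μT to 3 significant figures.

B ≈ 13.3 μT

For a finite straight segment, B = (μ₀I/4πd)(sinθ₁ + sinθ₂), where θ₁, θ₂ are the angles from the perpendicular to each end.
The perpendicular foot is at one end, so the two end-offsets along the wire are 0 and L = 0.0334 m.
sinθ₁ = 0/√(0²+0.0257²) = 0.0000; sinθ₂ = 0.0334/√(0.0334²+0.0257²) = 0.7925.
B = (4π×10⁻⁷ × 4.30) / (4π × 0.0257) × (0.0000 + 0.7925) = 1.33×10⁻⁵ T.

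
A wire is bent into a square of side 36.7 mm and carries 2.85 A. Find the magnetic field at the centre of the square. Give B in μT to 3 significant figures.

Each side is a finite straight segment at perpendicular distance d = a/(2 tan(π/4)) = 0.01835 m from the centre, with end-angles ±π/4.
One side contributes B₁ = (μ₀I/4πd)·2 sin(π/4) = 2.20×10⁻⁵ T.
All 4 sides add in the same direction: B = 4 × 2.20×10⁻⁵ = 8.79×10⁻⁵ T.

B ≈ 87.9 μT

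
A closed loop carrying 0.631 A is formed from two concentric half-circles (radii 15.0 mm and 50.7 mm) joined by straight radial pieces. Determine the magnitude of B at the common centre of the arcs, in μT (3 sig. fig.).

B ≈ 9.31 μT

The radial connectors point toward the centre, so dl × r̂ = 0 and they contribute nothing.
Each semicircle gives μ₀I/(4R): inner arc 1.32×10⁻⁵ T, outer arc 3.91×10⁻⁶ T.
The two arcs carry current in opposite angular senses, so their fields oppose: B = |1.32×10⁻⁵ − 3.91×10⁻⁶| = 9.31×10⁻⁶ T.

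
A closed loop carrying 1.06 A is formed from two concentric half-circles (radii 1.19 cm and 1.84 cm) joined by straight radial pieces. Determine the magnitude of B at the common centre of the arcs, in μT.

The radial connectors point toward the centre, so dl × r̂ = 0 and they contribute nothing.
Each semicircle gives μ₀I/(4R): inner arc 2.80×10⁻⁵ T, outer arc 1.81×10⁻⁵ T.
The two arcs carry current in opposite angular senses, so their fields oppose: B = |2.80×10⁻⁵ − 1.81×10⁻⁵| = 9.89×10⁻⁶ T.

B ≈ 9.89 μT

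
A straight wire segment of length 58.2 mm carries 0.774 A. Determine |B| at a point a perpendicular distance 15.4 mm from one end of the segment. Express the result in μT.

For a finite straight segment, B = (μ₀I/4πd)(sinθ₁ + sinθ₂), where θ₁, θ₂ are the angles from the perpendicular to each end.
The perpendicular foot is at one end, so the two end-offsets along the wire are 0 and L = 0.0582 m.
sinθ₁ = 0/√(0²+0.0154²) = 0.0000; sinθ₂ = 0.0582/√(0.0582²+0.0154²) = 0.9667.
B = (4π×10⁻⁷ × 0.774) / (4π × 0.0154) × (0.0000 + 0.9667) = 4.86×10⁻⁶ T.

B ≈ 4.86 μT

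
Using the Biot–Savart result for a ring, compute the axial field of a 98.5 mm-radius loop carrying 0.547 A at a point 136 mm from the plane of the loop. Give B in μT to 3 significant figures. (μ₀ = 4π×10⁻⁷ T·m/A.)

B ≈ 0.704 μT

On the axis of a circular loop, B = μ₀IR² / [2(R²+z²)^(3/2)].
R² + z² = (0.0985)² + (0.136)² = 0.0282 m², and (R²+z²)^(3/2) = 4.74×10⁻³ m³.
B = (4π×10⁻⁷ × 0.547 × 0.009702) / (2 × 4.74×10⁻³) = 7.04×10⁻⁷ T.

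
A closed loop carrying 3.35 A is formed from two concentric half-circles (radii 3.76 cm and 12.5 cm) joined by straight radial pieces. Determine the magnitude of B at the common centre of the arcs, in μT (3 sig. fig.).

B ≈ 19.6 μT

The radial connectors point toward the centre, so dl × r̂ = 0 and they contribute nothing.
Each semicircle gives μ₀I/(4R): inner arc 2.80×10⁻⁵ T, outer arc 8.42×10⁻⁶ T.
The two arcs carry current in opposite angular senses, so their fields oppose: B = |2.80×10⁻⁵ − 8.42×10⁻⁶| = 1.96×10⁻⁵ T.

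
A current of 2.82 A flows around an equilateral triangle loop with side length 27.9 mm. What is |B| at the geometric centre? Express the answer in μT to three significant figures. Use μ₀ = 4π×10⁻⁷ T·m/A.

Each side is a finite straight segment at perpendicular distance d = a/(2 tan(π/3)) = 0.008054 m from the centre, with end-angles ±π/3.
One side contributes B₁ = (μ₀I/4πd)·2 sin(π/3) = 6.06×10⁻⁵ T.
All 3 sides add in the same direction: B = 3 × 6.06×10⁻⁵ = 1.82×10⁻⁴ T.

B ≈ 182 μT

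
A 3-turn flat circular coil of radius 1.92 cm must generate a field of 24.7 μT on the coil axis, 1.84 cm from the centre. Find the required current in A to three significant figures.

For an N-turn coil, B = Nμ₀IR²/[2(R²+z²)^(3/2)] with R = 0.0192 m, z = 0.0184 m, so I = 2B(R²+z²)^(3/2)/(Nμ₀R²) = 2 × 2.47×10⁻⁵ × 1.88×10⁻⁵ / (3 × 4π×10⁻⁷ × 0.0003686) = 0.669 A.

I ≈ 0.669 A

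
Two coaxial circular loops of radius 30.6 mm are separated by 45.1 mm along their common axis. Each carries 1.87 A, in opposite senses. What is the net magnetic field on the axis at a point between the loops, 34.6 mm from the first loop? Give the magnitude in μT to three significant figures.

Each loop contributes B = μ₀IR²/[2(R²+z²)^(3/2)] on the axis, with z measured from that loop.
Loop 1 (z = 0.0346 m): B₁ = 1.12×10⁻⁵ T. Loop 2 (z = 0.0105 m): B₂ = 3.25×10⁻⁵ T.
The fields oppose: B = |B₁ − B₂| = 2.13×10⁻⁵ T.

B ≈ 21.3 μT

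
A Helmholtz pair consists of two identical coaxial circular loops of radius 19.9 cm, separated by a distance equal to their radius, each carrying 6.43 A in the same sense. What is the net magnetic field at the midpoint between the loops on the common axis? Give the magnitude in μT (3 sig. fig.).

Each loop contributes B = μ₀IR²/[2(R²+z²)^(3/2)] on the axis, with z measured from that loop.
Loop 1 (z = 0.0995 m): B₁ = 1.45×10⁻⁵ T. Loop 2 (z = 0.0995 m): B₂ = 1.45×10⁻⁵ T.
The fields add: B = B₁ + B₂ = 2.91×10⁻⁵ T.

B ≈ 29.1 μT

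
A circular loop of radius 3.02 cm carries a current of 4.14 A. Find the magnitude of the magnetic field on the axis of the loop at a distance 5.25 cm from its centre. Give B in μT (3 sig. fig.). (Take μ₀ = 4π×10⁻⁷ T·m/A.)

B ≈ 10.7 μT

On the axis of a circular loop, B = μ₀IR² / [2(R²+z²)^(3/2)].
R² + z² = (0.0302)² + (0.0525)² = 0.003668 m², and (R²+z²)^(3/2) = 2.22×10⁻⁴ m³.
B = (4π×10⁻⁷ × 4.14 × 0.000912) / (2 × 2.22×10⁻⁴) = 1.07×10⁻⁵ T.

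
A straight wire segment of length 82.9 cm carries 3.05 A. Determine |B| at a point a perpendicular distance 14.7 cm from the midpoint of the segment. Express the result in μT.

B ≈ 3.91 μT

For a finite straight segment, B = (μ₀I/4πd)(sinθ₁ + sinθ₂), where θ₁, θ₂ are the angles from the perpendicular to each end.
The perpendicular from the point meets the wire at its midpoint, so each end is L/2 = 0.4145 m away along the wire.
sinθ₁ = 0.4145/√(0.4145²+0.147²) = 0.9425; sinθ₂ = 0.4145/√(0.4145²+0.147²) = 0.9425.
B = (4π×10⁻⁷ × 3.05) / (4π × 0.147) × (0.9425 + 0.9425) = 3.91×10⁻⁶ T.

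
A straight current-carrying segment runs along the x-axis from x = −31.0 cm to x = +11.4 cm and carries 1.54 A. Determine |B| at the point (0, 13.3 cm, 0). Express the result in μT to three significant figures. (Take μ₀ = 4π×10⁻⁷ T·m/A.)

For a finite straight segment, B = (μ₀I/4πd)(sinθ₁ + sinθ₂), where θ₁, θ₂ are the angles from the perpendicular to each end.
The perpendicular distance is d = 0.133 m; the end-offsets along the wire are a = 0.31 m and b = 0.114 m.
sinθ₁ = 0.31/√(0.31²+0.133²) = 0.9190; sinθ₂ = 0.114/√(0.114²+0.133²) = 0.6508.
B = (4π×10⁻⁷ × 1.54) / (4π × 0.133) × (0.9190 + 0.6508) = 1.82×10⁻⁶ T.

B ≈ 1.82 μT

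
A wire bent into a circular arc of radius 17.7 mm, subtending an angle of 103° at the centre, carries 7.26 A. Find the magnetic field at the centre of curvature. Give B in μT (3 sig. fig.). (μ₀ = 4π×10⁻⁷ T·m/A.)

The Biot–Savart field of a circular arc at its centre is B = μ₀Iφ/(4πR), with φ = 1.798 rad.
B = (4π×10⁻⁷ × 7.26 × 1.798) / (4π × 0.0177) = 7.37×10⁻⁵ T.

B ≈ 73.7 μT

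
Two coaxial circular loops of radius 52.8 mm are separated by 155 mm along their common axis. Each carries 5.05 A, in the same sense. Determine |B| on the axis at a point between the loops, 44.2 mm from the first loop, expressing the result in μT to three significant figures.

B ≈ 31.9 μT

Each loop contributes B = μ₀IR²/[2(R²+z²)^(3/2)] on the axis, with z measured from that loop.
Loop 1 (z = 0.0442 m): B₁ = 2.71×10⁻⁵ T. Loop 2 (z = 0.1108 m): B₂ = 4.78×10⁻⁶ T.
The fields add: B = B₁ + B₂ = 3.19×10⁻⁵ T.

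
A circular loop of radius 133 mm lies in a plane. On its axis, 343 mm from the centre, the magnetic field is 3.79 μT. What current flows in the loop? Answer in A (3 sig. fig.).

On the axis of a loop, B = μ₀IR²/[2(R²+z²)^(3/2)], so I = 2B(R²+z²)^(3/2)/(μ₀R²).
R² + z² = 0.01769 + 0.1176 = 0.1353 m²; raised to 3/2 gives 4.98×10⁻² m³.
I = 2 × 3.79×10⁻⁶ × 4.98×10⁻² / (1.26×10⁻⁶ × 0.01769) = 17.0 A.

I ≈ 17.0 A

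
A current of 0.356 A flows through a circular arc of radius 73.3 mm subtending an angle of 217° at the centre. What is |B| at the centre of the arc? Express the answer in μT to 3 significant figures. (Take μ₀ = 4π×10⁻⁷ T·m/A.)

The Biot–Savart field of a circular arc at its centre is B = μ₀Iφ/(4πR), with φ = 3.787 rad.
B = (4π×10⁻⁷ × 0.356 × 3.787) / (4π × 0.0733) = 1.84×10⁻⁶ T.

B ≈ 1.84 μT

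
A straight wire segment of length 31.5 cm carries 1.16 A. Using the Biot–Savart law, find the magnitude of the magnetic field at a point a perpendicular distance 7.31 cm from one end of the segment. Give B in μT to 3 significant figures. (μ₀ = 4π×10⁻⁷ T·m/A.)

For a finite straight segment, B = (μ₀I/4πd)(sinθ₁ + sinθ₂), where θ₁, θ₂ are the angles from the perpendicular to each end.
The perpendicular foot is at one end, so the two end-offsets along the wire are 0 and L = 0.315 m.
sinθ₁ = 0/√(0²+0.0731²) = 0.0000; sinθ₂ = 0.315/√(0.315²+0.0731²) = 0.9741.
B = (4π×10⁻⁷ × 1.16) / (4π × 0.0731) × (0.0000 + 0.9741) = 1.55×10⁻⁶ T.

B ≈ 1.55 μT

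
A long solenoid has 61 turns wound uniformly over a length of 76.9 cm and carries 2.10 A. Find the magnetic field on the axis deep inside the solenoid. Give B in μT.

Inside a long solenoid, B = μ₀nI with n = 79.32 turns/m.
B = 4π×10⁻⁷ × 79.32 × 2.10 = 2.09×10⁻⁴ T.

B ≈ 209 μT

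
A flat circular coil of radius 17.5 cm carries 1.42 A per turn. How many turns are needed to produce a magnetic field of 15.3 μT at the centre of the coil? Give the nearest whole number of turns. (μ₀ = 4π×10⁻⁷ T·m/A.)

N = 3

For an N-turn coil, B = Nμ₀I/(2R). A single turn gives B₁ = 5.10×10⁻⁶ T with R = 0.175 m.
N = B/B₁ = 1.53×10⁻⁵ / 5.10×10⁻⁶ = 3.00.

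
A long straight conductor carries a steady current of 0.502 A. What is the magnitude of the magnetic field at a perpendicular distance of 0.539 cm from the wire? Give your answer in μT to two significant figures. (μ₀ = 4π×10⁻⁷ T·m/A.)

B ≈ 19 μT

For an infinitely long straight wire, B = μ₀I/(2πd).
B = (4π×10⁻⁷ × 0.502) / (2π × 0.00539) = 1.86×10⁻⁵ T.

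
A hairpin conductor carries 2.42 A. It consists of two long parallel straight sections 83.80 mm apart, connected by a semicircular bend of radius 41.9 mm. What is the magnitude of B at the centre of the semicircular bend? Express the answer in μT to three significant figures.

The semicircular arc contributes B_arc = μ₀I·π/(4πR) = μ₀I/(4R) = 1.81×10⁻⁵ T.
Each semi-infinite lead is at perpendicular distance R = 0.0419 m from the centre, with the perpendicular foot at its near end, so it contributes μ₀I/(4πR); both point the same way, together 1.16×10⁻⁵ T.
Arc and leads all point the same direction: B = 1.81×10⁻⁵ + 1.16×10⁻⁵ = 2.97×10⁻⁵ T.

B ≈ 29.7 μT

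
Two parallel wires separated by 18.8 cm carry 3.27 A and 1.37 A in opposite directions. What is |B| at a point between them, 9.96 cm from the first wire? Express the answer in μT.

Each long wire gives B = μ₀I/(2πd). Distances are d₁ = 0.0996 m and d₂ = 0.0884 m.
B₁ = 6.57×10⁻⁶ T, B₂ = 3.10×10⁻⁶ T.
Between antiparallel currents both contributions point the same way, so they add. B = B₁ + B₂ = 6.57×10⁻⁶ + 3.10×10⁻⁶ = 9.67×10⁻⁶ T.

B ≈ 9.67 μT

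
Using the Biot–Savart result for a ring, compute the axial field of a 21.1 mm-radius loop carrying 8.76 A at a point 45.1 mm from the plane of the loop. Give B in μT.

B ≈ 19.9 μT

On the axis of a circular loop, B = μ₀IR² / [2(R²+z²)^(3/2)].
R² + z² = (0.0211)² + (0.0451)² = 0.002479 m², and (R²+z²)^(3/2) = 1.23×10⁻⁴ m³.
B = (4π×10⁻⁷ × 8.76 × 0.0004452) / (2 × 1.23×10⁻⁴) = 1.99×10⁻⁵ T.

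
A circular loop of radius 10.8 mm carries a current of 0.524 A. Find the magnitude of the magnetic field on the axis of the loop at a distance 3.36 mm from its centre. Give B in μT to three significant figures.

On the axis of a circular loop, B = μ₀IR² / [2(R²+z²)^(3/2)].
R² + z² = (0.0108)² + (0.00336)² = 0.0001279 m², and (R²+z²)^(3/2) = 1.45×10⁻⁶ m³.
B = (4π×10⁻⁷ × 0.524 × 0.0001166) / (2 × 1.45×10⁻⁶) = 2.65×10⁻⁵ T.

B ≈ 26.5 μT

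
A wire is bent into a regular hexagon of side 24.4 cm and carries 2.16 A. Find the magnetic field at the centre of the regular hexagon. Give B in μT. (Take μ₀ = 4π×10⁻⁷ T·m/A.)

Each side is a finite straight segment at perpendicular distance d = a/(2 tan(π/6)) = 0.2113 m from the centre, with end-angles ±π/6.
One side contributes B₁ = (μ₀I/4πd)·2 sin(π/6) = 1.02×10⁻⁶ T.
All 6 sides add in the same direction: B = 6 × 1.02×10⁻⁶ = 6.13×10⁻⁶ T.

B ≈ 6.13 μT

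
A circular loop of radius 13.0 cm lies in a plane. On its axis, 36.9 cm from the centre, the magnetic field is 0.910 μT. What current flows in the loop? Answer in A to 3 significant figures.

I ≈ 5.13 A

On the axis of a loop, B = μ₀IR²/[2(R²+z²)^(3/2)], so I = 2B(R²+z²)^(3/2)/(μ₀R²).
R² + z² = 0.0169 + 0.1362 = 0.1531 m²; raised to 3/2 gives 5.99×10⁻² m³.
I = 2 × 9.10×10⁻⁷ × 5.99×10⁻² / (1.26×10⁻⁶ × 0.0169) = 5.13 A.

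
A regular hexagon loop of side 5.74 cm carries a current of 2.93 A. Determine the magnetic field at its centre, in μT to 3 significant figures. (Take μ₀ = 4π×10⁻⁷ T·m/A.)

Each side is a finite straight segment at perpendicular distance d = a/(2 tan(π/6)) = 0.04971 m from the centre, with end-angles ±π/6.
One side contributes B₁ = (μ₀I/4πd)·2 sin(π/6) = 5.89×10⁻⁶ T.
All 6 sides add in the same direction: B = 6 × 5.89×10⁻⁶ = 3.54×10⁻⁵ T.

B ≈ 35.4 μT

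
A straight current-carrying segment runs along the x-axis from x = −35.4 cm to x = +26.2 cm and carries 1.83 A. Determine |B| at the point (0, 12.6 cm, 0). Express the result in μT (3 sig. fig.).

B ≈ 2.68 μT

For a finite straight segment, B = (μ₀I/4πd)(sinθ₁ + sinθ₂), where θ₁, θ₂ are the angles from the perpendicular to each end.
The perpendicular distance is d = 0.126 m; the end-offsets along the wire are a = 0.354 m and b = 0.262 m.
sinθ₁ = 0.354/√(0.354²+0.126²) = 0.9421; sinθ₂ = 0.262/√(0.262²+0.126²) = 0.9012.
B = (4π×10⁻⁷ × 1.83) / (4π × 0.126) × (0.9421 + 0.9012) = 2.68×10⁻⁶ T.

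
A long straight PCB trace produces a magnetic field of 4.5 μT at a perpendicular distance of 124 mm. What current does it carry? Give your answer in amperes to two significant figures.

I ≈ 2.8 A

For a long straight wire B = μ₀I/(2πd), so I = 2πdB/μ₀.
I = 2π × 0.124 × 4.50×10⁻⁶ / (4π×10⁻⁷) = 2.79 A.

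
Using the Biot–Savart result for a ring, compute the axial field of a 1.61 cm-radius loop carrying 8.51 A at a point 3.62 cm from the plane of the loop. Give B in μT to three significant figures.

On the axis of a circular loop, B = μ₀IR² / [2(R²+z²)^(3/2)].
R² + z² = (0.0161)² + (0.0362)² = 0.00157 m², and (R²+z²)^(3/2) = 6.22×10⁻⁵ m³.
B = (4π×10⁻⁷ × 8.51 × 0.0002592) / (2 × 6.22×10⁻⁵) = 2.23×10⁻⁵ T.

B ≈ 22.3 μT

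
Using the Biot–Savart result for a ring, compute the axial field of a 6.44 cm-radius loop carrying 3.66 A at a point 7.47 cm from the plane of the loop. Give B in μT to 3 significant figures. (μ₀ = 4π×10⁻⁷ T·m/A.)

B ≈ 9.94 μT

On the axis of a circular loop, B = μ₀IR² / [2(R²+z²)^(3/2)].
R² + z² = (0.0644)² + (0.0747)² = 0.009727 m², and (R²+z²)^(3/2) = 9.59×10⁻⁴ m³.
B = (4π×10⁻⁷ × 3.66 × 0.004147) / (2 × 9.59×10⁻⁴) = 9.94×10⁻⁶ T.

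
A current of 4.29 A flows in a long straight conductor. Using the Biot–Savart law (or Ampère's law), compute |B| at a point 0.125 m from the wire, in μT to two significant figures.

For an infinitely long straight wire, B = μ₀I/(2πd).
B = (4π×10⁻⁷ × 4.29) / (2π × 0.125) = 6.86×10⁻⁶ T.

B ≈ 6.9 μT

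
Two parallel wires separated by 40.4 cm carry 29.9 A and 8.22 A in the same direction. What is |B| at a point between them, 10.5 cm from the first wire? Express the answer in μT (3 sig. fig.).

B ≈ 51.5 μT

Each long wire gives B = μ₀I/(2πd). Distances are d₁ = 0.105 m and d₂ = 0.299 m.
B₁ = 5.70×10⁻⁵ T, B₂ = 5.50×10⁻⁶ T.
Between parallel currents the two contributions point in opposite directions, so they subtract. B = |B₁ − B₂| = |5.70×10⁻⁵ − 5.50×10⁻⁶| = 5.15×10⁻⁵ T.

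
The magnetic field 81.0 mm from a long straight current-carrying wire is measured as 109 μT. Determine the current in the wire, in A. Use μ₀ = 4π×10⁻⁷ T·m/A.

For a long straight wire B = μ₀I/(2πd), so I = 2πdB/μ₀.
I = 2π × 0.081 × 1.09×10⁻⁴ / (4π×10⁻⁷) = 44.1 A.

I ≈ 44.1 A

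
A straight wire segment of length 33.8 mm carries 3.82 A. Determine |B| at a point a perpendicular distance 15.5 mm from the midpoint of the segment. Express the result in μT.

B ≈ 36.3 μT

For a finite straight segment, B = (μ₀I/4πd)(sinθ₁ + sinθ₂), where θ₁, θ₂ are the angles from the perpendicular to each end.
The perpendicular from the point meets the wire at its midpoint, so each end is L/2 = 0.0169 m away along the wire.
sinθ₁ = 0.0169/√(0.0169²+0.0155²) = 0.7370; sinθ₂ = 0.0169/√(0.0169²+0.0155²) = 0.7370.
B = (4π×10⁻⁷ × 3.82) / (4π × 0.0155) × (0.7370 + 0.7370) = 3.63×10⁻⁵ T.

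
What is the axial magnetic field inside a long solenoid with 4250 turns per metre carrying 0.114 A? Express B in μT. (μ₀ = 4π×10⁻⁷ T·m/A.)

B ≈ 609 μT

Inside a long solenoid, B = μ₀nI with n = 4250 turns/m.
B = 4π×10⁻⁷ × 4250 × 0.114 = 6.09×10⁻⁴ T.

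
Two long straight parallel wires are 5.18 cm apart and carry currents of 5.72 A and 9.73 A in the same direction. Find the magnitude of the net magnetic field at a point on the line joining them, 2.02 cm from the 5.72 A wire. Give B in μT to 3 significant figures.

B ≈ 4.95 μT

Each long wire gives B = μ₀I/(2πd). Distances are d₁ = 0.0202 m and d₂ = 0.0316 m.
B₁ = 5.66×10⁻⁵ T, B₂ = 6.16×10⁻⁵ T.
Between parallel currents the two contributions point in opposite directions, so they subtract. B = |B₁ − B₂| = |5.66×10⁻⁵ − 6.16×10⁻⁵| = 4.95×10⁻⁶ T.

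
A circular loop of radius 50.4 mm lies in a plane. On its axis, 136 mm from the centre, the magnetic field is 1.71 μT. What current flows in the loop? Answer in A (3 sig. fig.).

I ≈ 3.27 A

On the axis of a loop, B = μ₀IR²/[2(R²+z²)^(3/2)], so I = 2B(R²+z²)^(3/2)/(μ₀R²).
R² + z² = 0.00254 + 0.0185 = 0.02104 m²; raised to 3/2 gives 3.05×10⁻³ m³.
I = 2 × 1.71×10⁻⁶ × 3.05×10⁻³ / (1.26×10⁻⁶ × 0.00254) = 3.27 A.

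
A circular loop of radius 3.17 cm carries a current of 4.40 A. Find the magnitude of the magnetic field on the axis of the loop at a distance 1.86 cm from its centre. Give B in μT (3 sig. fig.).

On the axis of a circular loop, B = μ₀IR² / [2(R²+z²)^(3/2)].
R² + z² = (0.0317)² + (0.0186)² = 0.001351 m², and (R²+z²)^(3/2) = 4.96×10⁻⁵ m³.
B = (4π×10⁻⁷ × 4.40 × 0.001005) / (2 × 4.96×10⁻⁵) = 5.60×10⁻⁵ T.

B ≈ 56.0 μT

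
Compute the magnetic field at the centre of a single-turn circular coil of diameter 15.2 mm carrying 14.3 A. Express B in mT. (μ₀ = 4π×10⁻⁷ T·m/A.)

At the centre of a circular loop the Biot–Savart law gives B = μ₀I/(2R) (so R = 0.0076 m).
B = (4π×10⁻⁷ × 14.3) / (2 × 0.0076) = 1.18×10⁻³ T.

B ≈ 1.18 mT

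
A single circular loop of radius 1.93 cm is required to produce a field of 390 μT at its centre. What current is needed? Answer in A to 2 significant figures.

I ≈ 12 A

At the centre of a circular loop B = μ₀I/(2R), so I = 2RB/μ₀.
With R = 0.0193 m, I = 2 × 0.0193 × 3.90×10⁻⁴ / (4π×10⁻⁷) = 12.0 A.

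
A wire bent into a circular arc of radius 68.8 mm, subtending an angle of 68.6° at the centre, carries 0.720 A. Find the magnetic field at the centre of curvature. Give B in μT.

B ≈ 1.25 μT

The Biot–Savart field of a circular arc at its centre is B = μ₀Iφ/(4πR), with φ = 1.197 rad.
B = (4π×10⁻⁷ × 0.720 × 1.197) / (4π × 0.0688) = 1.25×10⁻⁶ T.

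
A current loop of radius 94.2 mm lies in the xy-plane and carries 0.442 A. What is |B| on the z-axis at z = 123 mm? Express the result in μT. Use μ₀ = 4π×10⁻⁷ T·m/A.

B ≈ 0.663 μT

On the axis of a circular loop, B = μ₀IR² / [2(R²+z²)^(3/2)].
R² + z² = (0.0942)² + (0.123)² = 0.024 m², and (R²+z²)^(3/2) = 3.72×10⁻³ m³.
B = (4π×10⁻⁷ × 0.442 × 0.008874) / (2 × 3.72×10⁻³) = 6.63×10⁻⁷ T.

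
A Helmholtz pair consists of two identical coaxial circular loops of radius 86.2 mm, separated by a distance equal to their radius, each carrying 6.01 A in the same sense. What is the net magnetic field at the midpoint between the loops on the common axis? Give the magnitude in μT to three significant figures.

Each loop contributes B = μ₀IR²/[2(R²+z²)^(3/2)] on the axis, with z measured from that loop.
Loop 1 (z = 0.0431 m): B₁ = 3.13×10⁻⁵ T. Loop 2 (z = 0.0431 m): B₂ = 3.13×10⁻⁵ T.
The fields add: B = B₁ + B₂ = 6.27×10⁻⁵ T.

B ≈ 62.7 μT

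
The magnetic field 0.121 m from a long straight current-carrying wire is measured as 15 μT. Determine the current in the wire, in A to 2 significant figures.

For a long straight wire B = μ₀I/(2πd), so I = 2πdB/μ₀.
I = 2π × 0.121 × 1.50×10⁻⁵ / (4π×10⁻⁷) = 9.07 A.

I ≈ 9.1 A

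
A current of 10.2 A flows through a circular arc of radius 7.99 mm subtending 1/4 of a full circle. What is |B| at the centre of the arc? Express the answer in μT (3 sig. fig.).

The Biot–Savart field of a circular arc at its centre is B = μ₀Iφ/(4πR), with φ = 1.571 rad.
B = (4π×10⁻⁷ × 10.2 × 1.571) / (4π × 0.00799) = 2.01×10⁻⁴ T.

B ≈ 201 μT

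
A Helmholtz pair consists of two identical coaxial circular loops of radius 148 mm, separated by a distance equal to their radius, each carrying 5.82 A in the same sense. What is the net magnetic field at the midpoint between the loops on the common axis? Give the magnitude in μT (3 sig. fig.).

B ≈ 35.4 μT

Each loop contributes B = μ₀IR²/[2(R²+z²)^(3/2)] on the axis, with z measured from that loop.
Loop 1 (z = 0.074 m): B₁ = 1.77×10⁻⁵ T. Loop 2 (z = 0.074 m): B₂ = 1.77×10⁻⁵ T.
The fields add: B = B₁ + B₂ = 3.54×10⁻⁵ T.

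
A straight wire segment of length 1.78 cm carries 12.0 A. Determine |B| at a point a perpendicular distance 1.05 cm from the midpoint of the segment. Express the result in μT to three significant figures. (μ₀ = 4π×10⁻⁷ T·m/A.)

For a finite straight segment, B = (μ₀I/4πd)(sinθ₁ + sinθ₂), where θ₁, θ₂ are the angles from the perpendicular to each end.
The perpendicular from the point meets the wire at its midpoint, so each end is L/2 = 0.0089 m away along the wire.
sinθ₁ = 0.0089/√(0.0089²+0.0105²) = 0.6466; sinθ₂ = 0.0089/√(0.0089²+0.0105²) = 0.6466.
B = (4π×10⁻⁷ × 12.0) / (4π × 0.0105) × (0.6466 + 0.6466) = 1.48×10⁻⁴ T.

B ≈ 148 μT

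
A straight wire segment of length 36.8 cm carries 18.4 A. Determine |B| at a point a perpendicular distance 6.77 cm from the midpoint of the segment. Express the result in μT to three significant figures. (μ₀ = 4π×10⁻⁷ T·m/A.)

B ≈ 51.0 μT

For a finite straight segment, B = (μ₀I/4πd)(sinθ₁ + sinθ₂), where θ₁, θ₂ are the angles from the perpendicular to each end.
The perpendicular from the point meets the wire at its midpoint, so each end is L/2 = 0.184 m away along the wire.
sinθ₁ = 0.184/√(0.184²+0.0677²) = 0.9385; sinθ₂ = 0.184/√(0.184²+0.0677²) = 0.9385.
B = (4π×10⁻⁷ × 18.4) / (4π × 0.0677) × (0.9385 + 0.9385) = 5.10×10⁻⁵ T.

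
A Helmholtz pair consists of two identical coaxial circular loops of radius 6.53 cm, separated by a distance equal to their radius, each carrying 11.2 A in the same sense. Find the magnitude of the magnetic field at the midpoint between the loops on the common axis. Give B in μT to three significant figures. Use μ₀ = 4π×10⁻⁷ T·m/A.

B ≈ 154 μT

Each loop contributes B = μ₀IR²/[2(R²+z²)^(3/2)] on the axis, with z measured from that loop.
Loop 1 (z = 0.03265 m): B₁ = 7.71×10⁻⁵ T. Loop 2 (z = 0.03265 m): B₂ = 7.71×10⁻⁵ T.
The fields add: B = B₁ + B₂ = 1.54×10⁻⁴ T.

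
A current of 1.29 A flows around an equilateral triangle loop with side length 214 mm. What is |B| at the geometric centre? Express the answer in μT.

Each side is a finite straight segment at perpendicular distance d = a/(2 tan(π/3)) = 0.06178 m from the centre, with end-angles ±π/3.
One side contributes B₁ = (μ₀I/4πd)·2 sin(π/3) = 3.62×10⁻⁶ T.
All 3 sides add in the same direction: B = 3 × 3.62×10⁻⁶ = 1.09×10⁻⁵ T.

B ≈ 10.9 μT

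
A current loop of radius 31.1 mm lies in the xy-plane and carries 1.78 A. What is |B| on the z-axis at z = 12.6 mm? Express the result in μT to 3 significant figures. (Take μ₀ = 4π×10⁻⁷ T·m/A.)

B ≈ 28.6 μT

On the axis of a circular loop, B = μ₀IR² / [2(R²+z²)^(3/2)].
R² + z² = (0.0311)² + (0.0126)² = 0.001126 m², and (R²+z²)^(3/2) = 3.78×10⁻⁵ m³.
B = (4π×10⁻⁷ × 1.78 × 0.0009672) / (2 × 3.78×10⁻⁵) = 2.86×10⁻⁵ T.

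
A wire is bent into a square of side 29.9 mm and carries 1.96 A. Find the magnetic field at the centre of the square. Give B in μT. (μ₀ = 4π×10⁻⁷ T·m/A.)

Each side is a finite straight segment at perpendicular distance d = a/(2 tan(π/4)) = 0.01495 m from the centre, with end-angles ±π/4.
One side contributes B₁ = (μ₀I/4πd)·2 sin(π/4) = 1.85×10⁻⁵ T.
All 4 sides add in the same direction: B = 4 × 1.85×10⁻⁵ = 7.42×10⁻⁵ T.

B ≈ 74.2 μT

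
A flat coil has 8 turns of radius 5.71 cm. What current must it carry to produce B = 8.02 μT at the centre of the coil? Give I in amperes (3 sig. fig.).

I ≈ 0.0911 A

For an N-turn coil, B = Nμ₀I/(2R) with R = 0.0571 m, so I = 2RB/(Nμ₀) = 2 × 0.0571 × 8.02×10⁻⁶ / (8 × 4π×10⁻⁷) = 9.11×10⁻² A.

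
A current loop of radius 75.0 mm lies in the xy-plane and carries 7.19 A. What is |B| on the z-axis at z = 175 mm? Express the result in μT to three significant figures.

B ≈ 3.68 μT

On the axis of a circular loop, B = μ₀IR² / [2(R²+z²)^(3/2)].
R² + z² = (0.075)² + (0.175)² = 0.03625 m², and (R²+z²)^(3/2) = 6.90×10⁻³ m³.
B = (4π×10⁻⁷ × 7.19 × 0.005625) / (2 × 6.90×10⁻³) = 3.68×10⁻⁶ T.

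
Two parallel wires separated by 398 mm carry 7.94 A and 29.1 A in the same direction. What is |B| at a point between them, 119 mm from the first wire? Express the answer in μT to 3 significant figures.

B ≈ 7.52 μT

Each long wire gives B = μ₀I/(2πd). Distances are d₁ = 0.119 m and d₂ = 0.279 m.
B₁ = 1.33×10⁻⁵ T, B₂ = 2.09×10⁻⁵ T.
Between parallel currents the two contributions point in opposite directions, so they subtract. B = |B₁ − B₂| = |1.33×10⁻⁵ − 2.09×10⁻⁵| = 7.52×10⁻⁶ T.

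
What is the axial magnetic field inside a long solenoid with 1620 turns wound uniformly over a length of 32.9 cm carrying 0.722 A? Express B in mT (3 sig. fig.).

Inside a long solenoid, B = μ₀nI with n = 4924 turns/m.
B = 4π×10⁻⁷ × 4924 × 0.722 = 4.47×10⁻³ T.

B ≈ 4.47 mT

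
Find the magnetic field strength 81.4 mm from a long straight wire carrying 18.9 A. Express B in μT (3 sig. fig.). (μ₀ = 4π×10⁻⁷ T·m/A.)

For an infinitely long straight wire, B = μ₀I/(2πd).
B = (4π×10⁻⁷ × 18.9) / (2π × 0.0814) = 4.64×10⁻⁵ T.

B ≈ 46.4 μT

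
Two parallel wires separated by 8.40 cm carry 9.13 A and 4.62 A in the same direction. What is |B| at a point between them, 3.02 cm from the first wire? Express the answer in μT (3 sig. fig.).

Each long wire gives B = μ₀I/(2πd). Distances are d₁ = 0.0302 m and d₂ = 0.0538 m.
B₁ = 6.05×10⁻⁵ T, B₂ = 1.72×10⁻⁵ T.
Between parallel currents the two contributions point in opposite directions, so they subtract. B = |B₁ − B₂| = |6.05×10⁻⁵ − 1.72×10⁻⁵| = 4.33×10⁻⁵ T.

B ≈ 43.3 μT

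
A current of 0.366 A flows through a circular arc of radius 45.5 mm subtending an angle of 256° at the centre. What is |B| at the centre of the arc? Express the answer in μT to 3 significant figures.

B ≈ 3.59 μT

The Biot–Savart field of a circular arc at its centre is B = μ₀Iφ/(4πR), with φ = 4.468 rad.
B = (4π×10⁻⁷ × 0.366 × 4.468) / (4π × 0.0455) = 3.59×10⁻⁶ T.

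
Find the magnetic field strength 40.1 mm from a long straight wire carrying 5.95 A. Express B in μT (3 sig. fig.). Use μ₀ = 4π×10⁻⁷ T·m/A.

For an infinitely long straight wire, B = μ₀I/(2πd).
B = (4π×10⁻⁷ × 5.95) / (2π × 0.0401) = 2.97×10⁻⁵ T.

B ≈ 29.7 μT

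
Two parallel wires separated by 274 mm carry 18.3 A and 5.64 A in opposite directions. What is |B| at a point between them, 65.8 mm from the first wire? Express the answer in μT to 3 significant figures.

Each long wire gives B = μ₀I/(2πd). Distances are d₁ = 0.0658 m and d₂ = 0.2082 m.
B₁ = 5.56×10⁻⁵ T, B₂ = 5.42×10⁻⁶ T.
Between antiparallel currents both contributions point the same way, so they add. B = B₁ + B₂ = 5.56×10⁻⁵ + 5.42×10⁻⁶ = 6.10×10⁻⁵ T.

B ≈ 61.0 μT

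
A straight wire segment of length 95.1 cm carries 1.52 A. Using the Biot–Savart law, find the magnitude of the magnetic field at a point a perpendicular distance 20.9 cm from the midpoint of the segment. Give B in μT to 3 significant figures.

For a finite straight segment, B = (μ₀I/4πd)(sinθ₁ + sinθ₂), where θ₁, θ₂ are the angles from the perpendicular to each end.
The perpendicular from the point meets the wire at its midpoint, so each end is L/2 = 0.4755 m away along the wire.
sinθ₁ = 0.4755/√(0.4755²+0.209²) = 0.9155; sinθ₂ = 0.4755/√(0.4755²+0.209²) = 0.9155.
B = (4π×10⁻⁷ × 1.52) / (4π × 0.209) × (0.9155 + 0.9155) = 1.33×10⁻⁶ T.

B ≈ 1.33 μT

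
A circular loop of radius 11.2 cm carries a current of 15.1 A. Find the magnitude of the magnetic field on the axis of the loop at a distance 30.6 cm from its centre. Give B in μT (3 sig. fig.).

B ≈ 3.44 μT

On the axis of a circular loop, B = μ₀IR² / [2(R²+z²)^(3/2)].
R² + z² = (0.112)² + (0.306)² = 0.1062 m², and (R²+z²)^(3/2) = 3.46×10⁻² m³.
B = (4π×10⁻⁷ × 15.1 × 0.01254) / (2 × 3.46×10⁻²) = 3.44×10⁻⁶ T.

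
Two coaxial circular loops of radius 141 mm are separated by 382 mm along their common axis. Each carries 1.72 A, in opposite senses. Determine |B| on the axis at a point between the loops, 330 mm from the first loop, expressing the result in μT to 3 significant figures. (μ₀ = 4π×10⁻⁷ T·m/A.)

Each loop contributes B = μ₀IR²/[2(R²+z²)^(3/2)] on the axis, with z measured from that loop.
Loop 1 (z = 0.33 m): B₁ = 4.65×10⁻⁷ T. Loop 2 (z = 0.052 m): B₂ = 6.33×10⁻⁶ T.
The fields oppose: B = |B₁ − B₂| = 5.87×10⁻⁶ T.

B ≈ 5.87 μT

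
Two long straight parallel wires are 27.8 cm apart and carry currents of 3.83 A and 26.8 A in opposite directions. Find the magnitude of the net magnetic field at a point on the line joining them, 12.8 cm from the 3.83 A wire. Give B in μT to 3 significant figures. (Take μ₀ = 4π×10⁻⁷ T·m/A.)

Each long wire gives B = μ₀I/(2πd). Distances are d₁ = 0.128 m and d₂ = 0.15 m.
B₁ = 5.98×10⁻⁶ T, B₂ = 3.57×10⁻⁵ T.
Between antiparallel currents both contributions point the same way, so they add. B = B₁ + B₂ = 5.98×10⁻⁶ + 3.57×10⁻⁵ = 4.17×10⁻⁵ T.

B ≈ 41.7 μT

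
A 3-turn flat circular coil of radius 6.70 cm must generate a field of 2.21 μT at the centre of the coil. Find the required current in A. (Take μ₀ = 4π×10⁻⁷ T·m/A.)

For an N-turn coil, B = Nμ₀I/(2R) with R = 0.067 m, so I = 2RB/(Nμ₀) = 2 × 0.067 × 2.21×10⁻⁶ / (3 × 4π×10⁻⁷) = 7.86×10⁻² A.

I ≈ 0.0786 A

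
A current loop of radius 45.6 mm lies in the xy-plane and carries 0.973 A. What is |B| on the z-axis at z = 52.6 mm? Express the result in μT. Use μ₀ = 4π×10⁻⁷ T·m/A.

On the axis of a circular loop, B = μ₀IR² / [2(R²+z²)^(3/2)].
R² + z² = (0.0456)² + (0.0526)² = 0.004846 m², and (R²+z²)^(3/2) = 3.37×10⁻⁴ m³.
B = (4π×10⁻⁷ × 0.973 × 0.002079) / (2 × 3.37×10⁻⁴) = 3.77×10⁻⁶ T.

B ≈ 3.77 μT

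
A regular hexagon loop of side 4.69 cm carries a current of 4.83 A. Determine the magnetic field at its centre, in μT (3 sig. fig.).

Each side is a finite straight segment at perpendicular distance d = a/(2 tan(π/6)) = 0.04062 m from the centre, with end-angles ±π/6.
One side contributes B₁ = (μ₀I/4πd)·2 sin(π/6) = 1.19×10⁻⁵ T.
All 6 sides add in the same direction: B = 6 × 1.19×10⁻⁵ = 7.14×10⁻⁵ T.

B ≈ 71.4 μT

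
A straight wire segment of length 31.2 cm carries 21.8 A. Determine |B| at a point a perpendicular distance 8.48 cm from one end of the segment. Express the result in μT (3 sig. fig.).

B ≈ 24.8 μT

For a finite straight segment, B = (μ₀I/4πd)(sinθ₁ + sinθ₂), where θ₁, θ₂ are the angles from the perpendicular to each end.
The perpendicular foot is at one end, so the two end-offsets along the wire are 0 and L = 0.312 m.
sinθ₁ = 0/√(0²+0.0848²) = 0.0000; sinθ₂ = 0.312/√(0.312²+0.0848²) = 0.9650.
B = (4π×10⁻⁷ × 21.8) / (4π × 0.0848) × (0.0000 + 0.9650) = 2.48×10⁻⁵ T.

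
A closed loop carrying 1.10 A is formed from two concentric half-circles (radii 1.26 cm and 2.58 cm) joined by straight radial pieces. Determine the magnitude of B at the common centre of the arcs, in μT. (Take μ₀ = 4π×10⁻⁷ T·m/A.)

The radial connectors point toward the centre, so dl × r̂ = 0 and they contribute nothing.
Each semicircle gives μ₀I/(4R): inner arc 2.74×10⁻⁵ T, outer arc 1.34×10⁻⁵ T.
The two arcs carry current in opposite angular senses, so their fields oppose: B = |2.74×10⁻⁵ − 1.34×10⁻⁵| = 1.40×10⁻⁵ T.

B ≈ 14.0 μT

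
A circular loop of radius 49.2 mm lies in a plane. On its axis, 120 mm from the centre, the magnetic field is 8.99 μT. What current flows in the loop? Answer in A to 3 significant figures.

On the axis of a loop, B = μ₀IR²/[2(R²+z²)^(3/2)], so I = 2B(R²+z²)^(3/2)/(μ₀R²).
R² + z² = 0.002421 + 0.0144 = 0.01682 m²; raised to 3/2 gives 2.18×10⁻³ m³.
I = 2 × 8.99×10⁻⁶ × 2.18×10⁻³ / (1.26×10⁻⁶ × 0.002421) = 12.9 A.

I ≈ 12.9 A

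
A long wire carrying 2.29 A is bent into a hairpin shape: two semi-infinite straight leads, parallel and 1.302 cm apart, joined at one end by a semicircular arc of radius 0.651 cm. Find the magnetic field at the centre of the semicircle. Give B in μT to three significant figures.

The semicircular arc contributes B_arc = μ₀I·π/(4πR) = μ₀I/(4R) = 1.11×10⁻⁴ T.
Each semi-infinite lead is at perpendicular distance R = 0.00651 m from the centre, with the perpendicular foot at its near end, so it contributes μ₀I/(4πR); both point the same way, together 7.04×10⁻⁵ T.
Arc and leads all point the same direction: B = 1.11×10⁻⁴ + 7.04×10⁻⁵ = 1.81×10⁻⁴ T.

B ≈ 181 μT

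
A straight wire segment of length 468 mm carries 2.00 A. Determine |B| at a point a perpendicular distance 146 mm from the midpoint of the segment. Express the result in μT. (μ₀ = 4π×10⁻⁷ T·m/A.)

B ≈ 2.32 μT

For a finite straight segment, B = (μ₀I/4πd)(sinθ₁ + sinθ₂), where θ₁, θ₂ are the angles from the perpendicular to each end.
The perpendicular from the point meets the wire at its midpoint, so each end is L/2 = 0.234 m away along the wire.
sinθ₁ = 0.234/√(0.234²+0.146²) = 0.8484; sinθ₂ = 0.234/√(0.234²+0.146²) = 0.8484.
B = (4π×10⁻⁷ × 2.00) / (4π × 0.146) × (0.8484 + 0.8484) = 2.32×10⁻⁶ T.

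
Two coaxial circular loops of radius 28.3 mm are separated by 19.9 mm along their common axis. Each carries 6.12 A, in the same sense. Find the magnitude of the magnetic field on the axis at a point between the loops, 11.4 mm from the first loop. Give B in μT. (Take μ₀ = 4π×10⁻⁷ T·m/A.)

B ≈ 228 μT

Each loop contributes B = μ₀IR²/[2(R²+z²)^(3/2)] on the axis, with z measured from that loop.
Loop 1 (z = 0.0114 m): B₁ = 1.08×10⁻⁴ T. Loop 2 (z = 0.0085 m): B₂ = 1.19×10⁻⁴ T.
The fields add: B = B₁ + B₂ = 2.28×10⁻⁴ T.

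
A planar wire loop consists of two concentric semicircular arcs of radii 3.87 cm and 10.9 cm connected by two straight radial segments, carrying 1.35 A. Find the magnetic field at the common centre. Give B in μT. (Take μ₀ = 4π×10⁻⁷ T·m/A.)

The radial connectors point toward the centre, so dl × r̂ = 0 and they contribute nothing.
Each semicircle gives μ₀I/(4R): inner arc 1.10×10⁻⁵ T, outer arc 3.89×10⁻⁶ T.
The two arcs carry current in opposite angular senses, so their fields oppose: B = |1.10×10⁻⁵ − 3.89×10⁻⁶| = 7.07×10⁻⁶ T.

B ≈ 7.07 μT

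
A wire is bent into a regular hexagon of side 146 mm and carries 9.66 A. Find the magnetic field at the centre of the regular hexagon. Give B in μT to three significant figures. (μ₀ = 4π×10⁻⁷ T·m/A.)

B ≈ 45.8 μT

Each side is a finite straight segment at perpendicular distance d = a/(2 tan(π/6)) = 0.1264 m from the centre, with end-angles ±π/6.
One side contributes B₁ = (μ₀I/4πd)·2 sin(π/6) = 7.64×10⁻⁶ T.
All 6 sides add in the same direction: B = 6 × 7.64×10⁻⁶ = 4.58×10⁻⁵ T.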